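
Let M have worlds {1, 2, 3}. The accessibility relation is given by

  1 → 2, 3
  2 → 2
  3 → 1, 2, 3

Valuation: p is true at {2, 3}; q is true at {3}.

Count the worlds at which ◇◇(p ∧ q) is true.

2

1: successors {2, 3}; ◇(p ∧ q) there: 2:F, 3:T. ✓
2: successors {2}; ◇(p ∧ q) there: 2:F. ✗
3: successors {1, 2, 3}; ◇(p ∧ q) there: 1:T, 2:F, 3:T. ✓
Satisfying worlds: {1, 3}.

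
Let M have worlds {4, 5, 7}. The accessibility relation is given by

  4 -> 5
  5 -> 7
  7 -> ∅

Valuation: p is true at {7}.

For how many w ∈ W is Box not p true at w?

4: successors {5}; not p there: 5:T. ✓
5: successors {7}; not p there: 7:F. ✗
7: no successors, so Box not p holds vacuously. ✓
Satisfying worlds: {4, 7}.

2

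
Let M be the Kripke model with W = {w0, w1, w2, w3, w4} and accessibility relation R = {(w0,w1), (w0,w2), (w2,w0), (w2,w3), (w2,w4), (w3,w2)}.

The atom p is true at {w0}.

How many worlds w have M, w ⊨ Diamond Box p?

2

w0: successors {w1, w2}; Box p there: w1:T, w2:F. ✓
w1: no successors, so Diamond Box p fails. ✗
w2: successors {w0, w3, w4}; Box p there: w0:F, w3:F, w4:T. ✓
w3: successors {w2}; Box p there: w2:F. ✗
w4: no successors, so Diamond Box p fails. ✗
Satisfying worlds: {w0, w2}.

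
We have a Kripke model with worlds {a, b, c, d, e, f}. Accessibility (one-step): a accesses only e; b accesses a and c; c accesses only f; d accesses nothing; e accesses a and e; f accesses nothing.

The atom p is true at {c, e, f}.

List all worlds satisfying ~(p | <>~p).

{a, d}

a: p | <>~p is F. ✓
b: p | <>~p is T. ✗
c: p | <>~p is T. ✗
d: p | <>~p is F. ✓
e: p | <>~p is T. ✗
f: p | <>~p is T. ✗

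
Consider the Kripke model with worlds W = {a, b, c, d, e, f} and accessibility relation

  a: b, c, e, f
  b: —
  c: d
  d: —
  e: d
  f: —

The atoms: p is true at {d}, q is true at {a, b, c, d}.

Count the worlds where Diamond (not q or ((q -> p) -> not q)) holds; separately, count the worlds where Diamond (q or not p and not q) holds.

1 and 3

For Diamond (not q or ((q -> p) -> not q)):
a: successors {b, c, e, f}; not q or ((q -> p) -> not q) there: b:T, c:T, e:T, f:T. ✓
b: no successors, so Diamond (not q or ((q -> p) -> not q)) fails. ✗
c: successors {d}; not q or ((q -> p) -> not q) there: d:F. ✗
d: no successors, so Diamond (not q or ((q -> p) -> not q)) fails. ✗
e: successors {d}; not q or ((q -> p) -> not q) there: d:F. ✗
f: no successors, so Diamond (not q or ((q -> p) -> not q)) fails. ✗
— 1 world.
For Diamond (q or not p and not q):
a: successors {b, c, e, f}; q or not p and not q there: b:T, c:T, e:T, f:T. ✓
b: no successors, so Diamond (q or not p and not q) fails. ✗
c: successors {d}; q or not p and not q there: d:T. ✓
d: no successors, so Diamond (q or not p and not q) fails. ✗
e: successors {d}; q or not p and not q there: d:T. ✓
f: no successors, so Diamond (q or not p and not q) fails. ✗
— 3 worlds.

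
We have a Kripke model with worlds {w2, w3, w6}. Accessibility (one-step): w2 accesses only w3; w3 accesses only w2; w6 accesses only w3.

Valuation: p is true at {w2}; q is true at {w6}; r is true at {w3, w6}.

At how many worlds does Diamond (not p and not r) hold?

0

w2: successors {w3}; not p and not r there: w3:F. ✗
w3: successors {w2}; not p and not r there: w2:F. ✗
w6: successors {w3}; not p and not r there: w3:F. ✗
Satisfying worlds: ∅.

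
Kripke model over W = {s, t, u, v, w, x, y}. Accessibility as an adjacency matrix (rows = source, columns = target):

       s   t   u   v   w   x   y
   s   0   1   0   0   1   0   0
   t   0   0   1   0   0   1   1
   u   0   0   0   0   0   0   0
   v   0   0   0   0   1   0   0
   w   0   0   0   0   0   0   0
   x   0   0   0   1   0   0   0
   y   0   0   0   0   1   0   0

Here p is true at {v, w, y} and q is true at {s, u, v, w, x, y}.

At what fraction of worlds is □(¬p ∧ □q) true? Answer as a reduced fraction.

s: successors {t, w}; ¬p ∧ □q there: t:T, w:F. ✗
t: successors {u, x, y}; ¬p ∧ □q there: u:T, x:T, y:F. ✗
u: no successors, so □(¬p ∧ □q) holds vacuously. ✓
v: successors {w}; ¬p ∧ □q there: w:F. ✗
w: no successors, so □(¬p ∧ □q) holds vacuously. ✓
x: successors {v}; ¬p ∧ □q there: v:F. ✗
y: successors {w}; ¬p ∧ □q there: w:F. ✗
That's 2 of 7 worlds, so 2/7.

2/7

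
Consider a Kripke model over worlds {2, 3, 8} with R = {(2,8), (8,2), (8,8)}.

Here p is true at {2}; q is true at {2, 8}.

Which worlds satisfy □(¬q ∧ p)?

{3}

2: successors {8}; ¬q ∧ p there: 8:F. ✗
3: no successors, so □(¬q ∧ p) holds vacuously. ✓
8: successors {2, 8}; ¬q ∧ p there: 2:F, 8:F. ✗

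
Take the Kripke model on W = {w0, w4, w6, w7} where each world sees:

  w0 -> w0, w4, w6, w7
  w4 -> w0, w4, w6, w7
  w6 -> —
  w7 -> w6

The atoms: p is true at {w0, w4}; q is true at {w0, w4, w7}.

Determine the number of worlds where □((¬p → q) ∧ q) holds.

1

w0: successors {w0, w4, w6, w7}; (¬p → q) ∧ q there: w0:T, w4:T, w6:F, w7:T. ✗
w4: successors {w0, w4, w6, w7}; (¬p → q) ∧ q there: w0:T, w4:T, w6:F, w7:T. ✗
w6: no successors, so □((¬p → q) ∧ q) holds vacuously. ✓
w7: successors {w6}; (¬p → q) ∧ q there: w6:F. ✗
Satisfying worlds: {w6}.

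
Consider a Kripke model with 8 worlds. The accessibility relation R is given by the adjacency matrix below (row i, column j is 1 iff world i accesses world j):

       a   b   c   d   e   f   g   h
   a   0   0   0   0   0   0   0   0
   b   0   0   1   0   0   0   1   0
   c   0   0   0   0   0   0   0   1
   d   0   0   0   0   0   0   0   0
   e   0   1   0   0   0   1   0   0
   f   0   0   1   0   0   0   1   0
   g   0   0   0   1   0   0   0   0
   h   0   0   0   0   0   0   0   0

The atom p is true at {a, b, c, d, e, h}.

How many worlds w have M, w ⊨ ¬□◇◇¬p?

5

a: □◇◇¬p is T. ✗
b: □◇◇¬p is F. ✓
c: □◇◇¬p is F. ✓
d: □◇◇¬p is T. ✗
e: □◇◇¬p is F. ✓
f: □◇◇¬p is F. ✓
g: □◇◇¬p is F. ✓
h: □◇◇¬p is T. ✗
Satisfying worlds: {b, c, e, f, g}.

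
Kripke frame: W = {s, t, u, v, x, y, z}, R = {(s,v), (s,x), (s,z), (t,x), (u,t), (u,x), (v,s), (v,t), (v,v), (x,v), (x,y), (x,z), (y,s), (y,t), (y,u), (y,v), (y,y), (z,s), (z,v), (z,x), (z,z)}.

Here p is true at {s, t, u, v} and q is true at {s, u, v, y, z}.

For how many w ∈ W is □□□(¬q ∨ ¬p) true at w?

s: successors {v, x, z}; □□(¬q ∨ ¬p) there: v:F, x:F, z:F. ✗
t: successors {x}; □□(¬q ∨ ¬p) there: x:F. ✗
u: successors {t, x}; □□(¬q ∨ ¬p) there: t:F, x:F. ✗
v: successors {s, t, v}; □□(¬q ∨ ¬p) there: s:F, t:F, v:F. ✗
x: successors {v, y, z}; □□(¬q ∨ ¬p) there: v:F, y:F, z:F. ✗
y: successors {s, t, u, v, y}; □□(¬q ∨ ¬p) there: s:F, t:F, u:F, v:F, y:F. ✗
z: successors {s, v, x, z}; □□(¬q ∨ ¬p) there: s:F, v:F, x:F, z:F. ✗
Satisfying worlds: ∅.

0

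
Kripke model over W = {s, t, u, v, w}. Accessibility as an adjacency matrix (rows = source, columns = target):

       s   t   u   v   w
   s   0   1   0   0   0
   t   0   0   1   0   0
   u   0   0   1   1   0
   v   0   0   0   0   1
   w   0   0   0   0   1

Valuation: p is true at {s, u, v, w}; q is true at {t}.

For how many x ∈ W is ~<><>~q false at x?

s: <><>~q is T. ✗
t: <><>~q is T. ✗
u: <><>~q is T. ✗
v: <><>~q is T. ✗
w: <><>~q is T. ✗
Satisfying worlds: ∅.
So ~<><>~q fails at the other 5 worlds.

5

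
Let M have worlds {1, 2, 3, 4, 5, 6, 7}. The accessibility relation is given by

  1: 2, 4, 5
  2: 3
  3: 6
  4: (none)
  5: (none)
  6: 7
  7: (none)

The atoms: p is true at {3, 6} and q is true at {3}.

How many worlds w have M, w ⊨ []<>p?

1: successors {2, 4, 5}; <>p there: 2:T, 4:F, 5:F. ✗
2: successors {3}; <>p there: 3:T. ✓
3: successors {6}; <>p there: 6:F. ✗
4: no successors, so []<>p holds vacuously. ✓
5: no successors, so []<>p holds vacuously. ✓
6: successors {7}; <>p there: 7:F. ✗
7: no successors, so []<>p holds vacuously. ✓
Satisfying worlds: {2, 4, 5, 7}.

4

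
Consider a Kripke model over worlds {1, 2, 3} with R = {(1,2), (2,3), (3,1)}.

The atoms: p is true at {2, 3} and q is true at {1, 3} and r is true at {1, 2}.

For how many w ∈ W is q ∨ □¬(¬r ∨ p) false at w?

1: q is T, □¬(¬r ∨ p) is F. ✓
2: q is F, □¬(¬r ∨ p) is F. ✗
3: q is T, □¬(¬r ∨ p) is T. ✓
Satisfying worlds: {1, 3}.
So q ∨ □¬(¬r ∨ p) fails at the other 1 world.

1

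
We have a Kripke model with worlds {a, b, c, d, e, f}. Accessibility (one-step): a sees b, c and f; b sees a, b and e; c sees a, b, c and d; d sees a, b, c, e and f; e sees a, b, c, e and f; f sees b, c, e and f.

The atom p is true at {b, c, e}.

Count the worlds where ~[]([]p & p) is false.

a: []([]p & p) is F. ✓
b: []([]p & p) is F. ✓
c: []([]p & p) is F. ✓
d: []([]p & p) is F. ✓
e: []([]p & p) is F. ✓
f: []([]p & p) is F. ✓
Satisfying worlds: {a, b, c, d, e, f}.
So ~[]([]p & p) fails at the other 0 worlds.

0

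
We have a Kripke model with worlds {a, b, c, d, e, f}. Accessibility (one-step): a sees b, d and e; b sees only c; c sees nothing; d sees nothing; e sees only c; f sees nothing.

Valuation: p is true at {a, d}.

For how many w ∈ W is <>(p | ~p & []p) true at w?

a: successors {b, d, e}; p | ~p & []p there: b:F, d:T, e:F. ✓
b: successors {c}; p | ~p & []p there: c:T. ✓
c: no successors, so <>(p | ~p & []p) fails. ✗
d: no successors, so <>(p | ~p & []p) fails. ✗
e: successors {c}; p | ~p & []p there: c:T. ✓
f: no successors, so <>(p | ~p & []p) fails. ✗
Satisfying worlds: {a, b, e}.

3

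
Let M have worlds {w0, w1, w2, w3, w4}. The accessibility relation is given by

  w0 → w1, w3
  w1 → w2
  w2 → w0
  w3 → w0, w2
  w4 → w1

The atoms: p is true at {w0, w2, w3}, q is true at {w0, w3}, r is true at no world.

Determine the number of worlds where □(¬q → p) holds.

3

w0: successors {w1, w3}; ¬q → p there: w1:F, w3:T. ✗
w1: successors {w2}; ¬q → p there: w2:T. ✓
w2: successors {w0}; ¬q → p there: w0:T. ✓
w3: successors {w0, w2}; ¬q → p there: w0:T, w2:T. ✓
w4: successors {w1}; ¬q → p there: w1:F. ✗
Satisfying worlds: {w1, w2, w3}.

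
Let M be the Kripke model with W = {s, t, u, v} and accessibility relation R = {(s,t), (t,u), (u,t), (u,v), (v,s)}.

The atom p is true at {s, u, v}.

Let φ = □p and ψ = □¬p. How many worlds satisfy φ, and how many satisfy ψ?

For □p:
s: successors {t}; p there: t:F. ✗
t: successors {u}; p there: u:T. ✓
u: successors {t, v}; p there: t:F, v:T. ✗
v: successors {s}; p there: s:T. ✓
— 2 worlds.
For □¬p:
s: successors {t}; ¬p there: t:T. ✓
t: successors {u}; ¬p there: u:F. ✗
u: successors {t, v}; ¬p there: t:T, v:F. ✗
v: successors {s}; ¬p there: s:F. ✗
— 1 world.

2 and 1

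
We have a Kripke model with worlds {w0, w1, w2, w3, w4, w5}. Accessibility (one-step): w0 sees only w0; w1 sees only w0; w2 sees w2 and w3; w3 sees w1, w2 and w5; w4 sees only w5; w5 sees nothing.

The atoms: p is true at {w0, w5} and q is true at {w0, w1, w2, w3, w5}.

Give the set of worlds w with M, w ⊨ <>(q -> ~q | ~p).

{w2, w3}

w0: successors {w0}; q -> ~q | ~p there: w0:F. ✗
w1: successors {w0}; q -> ~q | ~p there: w0:F. ✗
w2: successors {w2, w3}; q -> ~q | ~p there: w2:T, w3:T. ✓
w3: successors {w1, w2, w5}; q -> ~q | ~p there: w1:T, w2:T, w5:F. ✓
w4: successors {w5}; q -> ~q | ~p there: w5:F. ✗
w5: no successors, so <>(q -> ~q | ~p) fails. ✗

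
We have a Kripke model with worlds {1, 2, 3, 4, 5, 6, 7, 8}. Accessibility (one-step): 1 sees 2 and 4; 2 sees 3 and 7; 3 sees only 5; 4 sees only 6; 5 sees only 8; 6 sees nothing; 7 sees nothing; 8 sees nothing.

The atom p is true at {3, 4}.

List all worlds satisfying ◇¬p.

1: successors {2, 4}; ¬p there: 2:T, 4:F. ✓
2: successors {3, 7}; ¬p there: 3:F, 7:T. ✓
3: successors {5}; ¬p there: 5:T. ✓
4: successors {6}; ¬p there: 6:T. ✓
5: successors {8}; ¬p there: 8:T. ✓
6: no successors, so ◇¬p fails. ✗
7: no successors, so ◇¬p fails. ✗
8: no successors, so ◇¬p fails. ✗

{1, 2, 3, 4, 5}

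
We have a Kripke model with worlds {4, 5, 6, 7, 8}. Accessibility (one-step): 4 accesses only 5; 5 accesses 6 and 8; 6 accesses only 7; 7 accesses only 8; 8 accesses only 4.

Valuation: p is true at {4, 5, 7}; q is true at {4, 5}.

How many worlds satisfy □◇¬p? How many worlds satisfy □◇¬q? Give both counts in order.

2 and 2

For □◇¬p:
4: successors {5}; ◇¬p there: 5:T. ✓
5: successors {6, 8}; ◇¬p there: 6:F, 8:F. ✗
6: successors {7}; ◇¬p there: 7:T. ✓
7: successors {8}; ◇¬p there: 8:F. ✗
8: successors {4}; ◇¬p there: 4:F. ✗
— 2 worlds.
For □◇¬q:
4: successors {5}; ◇¬q there: 5:T. ✓
5: successors {6, 8}; ◇¬q there: 6:T, 8:F. ✗
6: successors {7}; ◇¬q there: 7:T. ✓
7: successors {8}; ◇¬q there: 8:F. ✗
8: successors {4}; ◇¬q there: 4:F. ✗
— 2 worlds.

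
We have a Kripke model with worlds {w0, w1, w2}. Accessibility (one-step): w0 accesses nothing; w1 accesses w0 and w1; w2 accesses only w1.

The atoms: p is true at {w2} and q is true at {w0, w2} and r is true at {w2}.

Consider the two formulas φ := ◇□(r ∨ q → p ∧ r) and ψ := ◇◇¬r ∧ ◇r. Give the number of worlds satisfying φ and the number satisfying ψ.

For ◇□(r ∨ q → p ∧ r):
w0: no successors, so ◇□(r ∨ q → p ∧ r) fails. ✗
w1: successors {w0, w1}; □(r ∨ q → p ∧ r) there: w0:T, w1:F. ✓
w2: successors {w1}; □(r ∨ q → p ∧ r) there: w1:F. ✗
— 1 world.
For ◇◇¬r ∧ ◇r:
w0: ◇◇¬r is F, ◇r is F. ✗
w1: ◇◇¬r is T, ◇r is F. ✗
w2: ◇◇¬r is T, ◇r is F. ✗
— 0 worlds.

1 and 0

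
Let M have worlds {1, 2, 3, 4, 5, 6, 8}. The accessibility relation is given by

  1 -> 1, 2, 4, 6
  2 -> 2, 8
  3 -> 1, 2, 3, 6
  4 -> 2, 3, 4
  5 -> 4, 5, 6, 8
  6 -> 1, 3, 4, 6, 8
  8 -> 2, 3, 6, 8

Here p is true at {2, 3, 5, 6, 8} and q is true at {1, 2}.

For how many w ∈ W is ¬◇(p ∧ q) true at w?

1: ◇(p ∧ q) is T. ✗
2: ◇(p ∧ q) is T. ✗
3: ◇(p ∧ q) is T. ✗
4: ◇(p ∧ q) is T. ✗
5: ◇(p ∧ q) is F. ✓
6: ◇(p ∧ q) is F. ✓
8: ◇(p ∧ q) is T. ✗
Satisfying worlds: {5, 6}.

2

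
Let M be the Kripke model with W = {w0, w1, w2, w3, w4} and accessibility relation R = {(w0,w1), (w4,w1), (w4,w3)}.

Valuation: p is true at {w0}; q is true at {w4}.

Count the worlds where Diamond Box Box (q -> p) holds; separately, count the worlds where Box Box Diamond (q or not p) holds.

2 and 5

For Diamond Box Box (q -> p):
w0: successors {w1}; Box Box (q -> p) there: w1:T. ✓
w1: no successors, so Diamond Box Box (q -> p) fails. ✗
w2: no successors, so Diamond Box Box (q -> p) fails. ✗
w3: no successors, so Diamond Box Box (q -> p) fails. ✗
w4: successors {w1, w3}; Box Box (q -> p) there: w1:T, w3:T. ✓
— 2 worlds.
For Box Box Diamond (q or not p):
w0: successors {w1}; Box Diamond (q or not p) there: w1:T. ✓
w1: no successors, so Box Box Diamond (q or not p) holds vacuously. ✓
w2: no successors, so Box Box Diamond (q or not p) holds vacuously. ✓
w3: no successors, so Box Box Diamond (q or not p) holds vacuously. ✓
w4: successors {w1, w3}; Box Diamond (q or not p) there: w1:T, w3:T. ✓
— 5 worlds.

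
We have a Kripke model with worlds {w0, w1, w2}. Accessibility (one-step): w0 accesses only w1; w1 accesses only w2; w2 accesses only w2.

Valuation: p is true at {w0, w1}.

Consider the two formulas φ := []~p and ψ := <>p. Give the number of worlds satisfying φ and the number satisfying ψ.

2 and 1

For []~p:
w0: successors {w1}; ~p there: w1:F. ✗
w1: successors {w2}; ~p there: w2:T. ✓
w2: successors {w2}; ~p there: w2:T. ✓
— 2 worlds.
For <>p:
w0: successors {w1}; p there: w1:T. ✓
w1: successors {w2}; p there: w2:F. ✗
w2: successors {w2}; p there: w2:F. ✗
— 1 world.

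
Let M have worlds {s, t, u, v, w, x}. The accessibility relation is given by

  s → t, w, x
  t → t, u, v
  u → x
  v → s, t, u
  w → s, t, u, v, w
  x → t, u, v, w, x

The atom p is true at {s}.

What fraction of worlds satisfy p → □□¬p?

5/6

s: p is T, □□¬p is F. ✗
t: p is F, □□¬p is F. ✓
u: p is F, □□¬p is T. ✓
v: p is F, □□¬p is T. ✓
w: p is F, □□¬p is F. ✓
x: p is F, □□¬p is F. ✓
That's 5 of 6 worlds, so 5/6.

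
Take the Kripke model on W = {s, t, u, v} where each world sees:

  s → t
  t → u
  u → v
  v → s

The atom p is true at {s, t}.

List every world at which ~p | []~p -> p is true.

s: ~p | []~p is F, p is T. ✓
t: ~p | []~p is T, p is T. ✓
u: ~p | []~p is T, p is F. ✗
v: ~p | []~p is T, p is F. ✗

{s, t}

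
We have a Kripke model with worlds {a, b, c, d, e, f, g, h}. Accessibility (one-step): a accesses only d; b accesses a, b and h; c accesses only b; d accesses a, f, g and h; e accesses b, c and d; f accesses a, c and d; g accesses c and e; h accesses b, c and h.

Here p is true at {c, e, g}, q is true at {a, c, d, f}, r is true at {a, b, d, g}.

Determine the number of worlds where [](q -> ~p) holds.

4

a: successors {d}; q -> ~p there: d:T. ✓
b: successors {a, b, h}; q -> ~p there: a:T, b:T, h:T. ✓
c: successors {b}; q -> ~p there: b:T. ✓
d: successors {a, f, g, h}; q -> ~p there: a:T, f:T, g:T, h:T. ✓
e: successors {b, c, d}; q -> ~p there: b:T, c:F, d:T. ✗
f: successors {a, c, d}; q -> ~p there: a:T, c:F, d:T. ✗
g: successors {c, e}; q -> ~p there: c:F, e:T. ✗
h: successors {b, c, h}; q -> ~p there: b:T, c:F, h:T. ✗
Satisfying worlds: {a, b, c, d}.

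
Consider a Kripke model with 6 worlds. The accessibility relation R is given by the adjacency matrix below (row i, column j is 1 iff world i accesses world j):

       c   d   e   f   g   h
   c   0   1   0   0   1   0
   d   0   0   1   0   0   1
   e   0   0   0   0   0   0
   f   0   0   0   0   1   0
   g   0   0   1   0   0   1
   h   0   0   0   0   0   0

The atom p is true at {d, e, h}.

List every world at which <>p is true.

{c, d, g}

c: successors {d, g}; p there: d:T, g:F. ✓
d: successors {e, h}; p there: e:T, h:T. ✓
e: no successors, so <>p fails. ✗
f: successors {g}; p there: g:F. ✗
g: successors {e, h}; p there: e:T, h:T. ✓
h: no successors, so <>p fails. ✗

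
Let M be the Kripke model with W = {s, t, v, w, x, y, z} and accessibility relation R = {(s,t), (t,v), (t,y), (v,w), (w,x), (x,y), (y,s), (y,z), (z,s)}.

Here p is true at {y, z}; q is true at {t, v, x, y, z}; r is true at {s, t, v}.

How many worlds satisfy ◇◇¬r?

s: successors {t}; ◇¬r there: t:T. ✓
t: successors {v, y}; ◇¬r there: v:T, y:T. ✓
v: successors {w}; ◇¬r there: w:T. ✓
w: successors {x}; ◇¬r there: x:T. ✓
x: successors {y}; ◇¬r there: y:T. ✓
y: successors {s, z}; ◇¬r there: s:F, z:F. ✗
z: successors {s}; ◇¬r there: s:F. ✗
Satisfying worlds: {s, t, v, w, x}.

5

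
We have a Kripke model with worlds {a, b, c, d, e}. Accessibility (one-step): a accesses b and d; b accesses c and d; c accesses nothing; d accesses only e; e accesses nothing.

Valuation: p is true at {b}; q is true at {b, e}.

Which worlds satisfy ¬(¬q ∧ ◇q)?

a: ¬q ∧ ◇q is T. ✗
b: ¬q ∧ ◇q is F. ✓
c: ¬q ∧ ◇q is F. ✓
d: ¬q ∧ ◇q is T. ✗
e: ¬q ∧ ◇q is F. ✓

{b, c, e}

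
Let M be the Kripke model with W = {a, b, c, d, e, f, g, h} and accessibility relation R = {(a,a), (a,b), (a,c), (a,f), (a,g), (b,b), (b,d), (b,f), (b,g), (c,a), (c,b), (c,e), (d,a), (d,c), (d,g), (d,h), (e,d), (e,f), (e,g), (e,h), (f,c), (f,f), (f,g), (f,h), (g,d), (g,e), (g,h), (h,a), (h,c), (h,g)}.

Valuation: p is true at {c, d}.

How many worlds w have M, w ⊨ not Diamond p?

1

a: Diamond p is T. ✗
b: Diamond p is T. ✗
c: Diamond p is F. ✓
d: Diamond p is T. ✗
e: Diamond p is T. ✗
f: Diamond p is T. ✗
g: Diamond p is T. ✗
h: Diamond p is T. ✗
Satisfying worlds: {c}.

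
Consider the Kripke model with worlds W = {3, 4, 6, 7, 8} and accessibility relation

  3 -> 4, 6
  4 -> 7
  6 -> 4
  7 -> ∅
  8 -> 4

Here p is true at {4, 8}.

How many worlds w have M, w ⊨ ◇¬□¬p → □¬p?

4

3: ◇¬□¬p is T, □¬p is F. ✗
4: ◇¬□¬p is F, □¬p is T. ✓
6: ◇¬□¬p is F, □¬p is F. ✓
7: ◇¬□¬p is F, □¬p is T. ✓
8: ◇¬□¬p is F, □¬p is F. ✓
Satisfying worlds: {4, 6, 7, 8}.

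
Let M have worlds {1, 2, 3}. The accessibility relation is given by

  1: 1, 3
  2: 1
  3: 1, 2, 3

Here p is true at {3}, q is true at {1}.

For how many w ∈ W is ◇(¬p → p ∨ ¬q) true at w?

1: successors {1, 3}; ¬p → p ∨ ¬q there: 1:F, 3:T. ✓
2: successors {1}; ¬p → p ∨ ¬q there: 1:F. ✗
3: successors {1, 2, 3}; ¬p → p ∨ ¬q there: 1:F, 2:T, 3:T. ✓
Satisfying worlds: {1, 3}.

2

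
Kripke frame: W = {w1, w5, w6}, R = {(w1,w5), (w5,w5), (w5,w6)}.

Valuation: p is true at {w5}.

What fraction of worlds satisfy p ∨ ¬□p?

w1: p is F, ¬□p is F. ✗
w5: p is T, ¬□p is T. ✓
w6: p is F, ¬□p is F. ✗
That's 1 of 3 worlds, so 1/3.

1/3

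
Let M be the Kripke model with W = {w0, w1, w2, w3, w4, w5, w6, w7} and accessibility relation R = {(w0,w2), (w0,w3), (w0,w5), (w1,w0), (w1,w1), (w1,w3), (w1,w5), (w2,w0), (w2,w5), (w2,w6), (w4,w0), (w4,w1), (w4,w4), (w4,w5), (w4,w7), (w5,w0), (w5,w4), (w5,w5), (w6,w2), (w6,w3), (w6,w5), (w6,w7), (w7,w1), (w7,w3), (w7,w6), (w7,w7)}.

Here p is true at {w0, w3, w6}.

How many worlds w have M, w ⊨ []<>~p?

4

w0: successors {w2, w3, w5}; <>~p there: w2:T, w3:F, w5:T. ✗
w1: successors {w0, w1, w3, w5}; <>~p there: w0:T, w1:T, w3:F, w5:T. ✗
w2: successors {w0, w5, w6}; <>~p there: w0:T, w5:T, w6:T. ✓
w3: no successors, so []<>~p holds vacuously. ✓
w4: successors {w0, w1, w4, w5, w7}; <>~p there: w0:T, w1:T, w4:T, w5:T, w7:T. ✓
w5: successors {w0, w4, w5}; <>~p there: w0:T, w4:T, w5:T. ✓
w6: successors {w2, w3, w5, w7}; <>~p there: w2:T, w3:F, w5:T, w7:T. ✗
w7: successors {w1, w3, w6, w7}; <>~p there: w1:T, w3:F, w6:T, w7:T. ✗
Satisfying worlds: {w2, w3, w4, w5}.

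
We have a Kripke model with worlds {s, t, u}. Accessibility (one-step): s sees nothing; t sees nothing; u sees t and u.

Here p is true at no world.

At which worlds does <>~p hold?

{u}

s: no successors, so <>~p fails. ✗
t: no successors, so <>~p fails. ✗
u: successors {t, u}; ~p there: t:T, u:T. ✓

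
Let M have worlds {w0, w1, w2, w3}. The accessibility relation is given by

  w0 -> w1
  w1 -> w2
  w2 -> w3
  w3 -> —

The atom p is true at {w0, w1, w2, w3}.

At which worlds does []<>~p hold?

w0: successors {w1}; <>~p there: w1:F. ✗
w1: successors {w2}; <>~p there: w2:F. ✗
w2: successors {w3}; <>~p there: w3:F. ✗
w3: no successors, so []<>~p holds vacuously. ✓

{w3}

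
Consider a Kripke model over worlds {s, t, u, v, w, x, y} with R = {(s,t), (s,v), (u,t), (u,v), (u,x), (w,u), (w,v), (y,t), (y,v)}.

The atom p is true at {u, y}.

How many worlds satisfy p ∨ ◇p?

s: p is F, ◇p is F. ✗
t: p is F, ◇p is F. ✗
u: p is T, ◇p is F. ✓
v: p is F, ◇p is F. ✗
w: p is F, ◇p is T. ✓
x: p is F, ◇p is F. ✗
y: p is T, ◇p is F. ✓
Satisfying worlds: {u, w, y}.

3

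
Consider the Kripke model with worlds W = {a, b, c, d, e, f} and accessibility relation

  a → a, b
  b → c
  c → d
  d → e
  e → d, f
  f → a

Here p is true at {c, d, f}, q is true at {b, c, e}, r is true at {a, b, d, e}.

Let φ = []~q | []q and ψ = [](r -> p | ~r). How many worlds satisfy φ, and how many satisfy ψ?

For []~q | []q:
a: []~q is F, []q is F. ✗
b: []~q is F, []q is T. ✓
c: []~q is T, []q is F. ✓
d: []~q is F, []q is T. ✓
e: []~q is T, []q is F. ✓
f: []~q is T, []q is F. ✓
— 5 worlds.
For [](r -> p | ~r):
a: successors {a, b}; r -> p | ~r there: a:F, b:F. ✗
b: successors {c}; r -> p | ~r there: c:T. ✓
c: successors {d}; r -> p | ~r there: d:T. ✓
d: successors {e}; r -> p | ~r there: e:F. ✗
e: successors {d, f}; r -> p | ~r there: d:T, f:T. ✓
f: successors {a}; r -> p | ~r there: a:F. ✗
— 3 worlds.

5 and 3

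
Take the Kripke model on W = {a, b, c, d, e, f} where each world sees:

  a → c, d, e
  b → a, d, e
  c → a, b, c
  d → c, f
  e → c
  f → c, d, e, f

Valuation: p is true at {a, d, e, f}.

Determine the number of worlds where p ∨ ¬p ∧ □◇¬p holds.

a: p is T, ¬p ∧ □◇¬p is F. ✓
b: p is F, ¬p ∧ □◇¬p is T. ✓
c: p is F, ¬p ∧ □◇¬p is F. ✗
d: p is T, ¬p ∧ □◇¬p is F. ✓
e: p is T, ¬p ∧ □◇¬p is F. ✓
f: p is T, ¬p ∧ □◇¬p is F. ✓
Satisfying worlds: {a, b, d, e, f}.

5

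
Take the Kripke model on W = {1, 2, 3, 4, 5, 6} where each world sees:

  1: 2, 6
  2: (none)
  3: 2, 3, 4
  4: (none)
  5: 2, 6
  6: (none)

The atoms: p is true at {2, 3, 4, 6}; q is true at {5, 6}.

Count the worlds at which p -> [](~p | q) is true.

5

1: p is F, [](~p | q) is F. ✓
2: p is T, [](~p | q) is T. ✓
3: p is T, [](~p | q) is F. ✗
4: p is T, [](~p | q) is T. ✓
5: p is F, [](~p | q) is F. ✓
6: p is T, [](~p | q) is T. ✓
Satisfying worlds: {1, 2, 4, 5, 6}.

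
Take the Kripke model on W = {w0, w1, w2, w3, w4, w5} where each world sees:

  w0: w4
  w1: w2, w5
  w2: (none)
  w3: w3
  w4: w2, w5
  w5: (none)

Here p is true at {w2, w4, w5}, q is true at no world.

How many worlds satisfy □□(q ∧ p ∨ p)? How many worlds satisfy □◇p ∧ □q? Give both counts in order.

For □□(q ∧ p ∨ p):
w0: successors {w4}; □(q ∧ p ∨ p) there: w4:T. ✓
w1: successors {w2, w5}; □(q ∧ p ∨ p) there: w2:T, w5:T. ✓
w2: no successors, so □□(q ∧ p ∨ p) holds vacuously. ✓
w3: successors {w3}; □(q ∧ p ∨ p) there: w3:F. ✗
w4: successors {w2, w5}; □(q ∧ p ∨ p) there: w2:T, w5:T. ✓
w5: no successors, so □□(q ∧ p ∨ p) holds vacuously. ✓
— 5 worlds.
For □◇p ∧ □q:
w0: □◇p is T, □q is F. ✗
w1: □◇p is F, □q is F. ✗
w2: □◇p is T, □q is T. ✓
w3: □◇p is F, □q is F. ✗
w4: □◇p is F, □q is F. ✗
w5: □◇p is T, □q is T. ✓
— 2 worlds.

5 and 2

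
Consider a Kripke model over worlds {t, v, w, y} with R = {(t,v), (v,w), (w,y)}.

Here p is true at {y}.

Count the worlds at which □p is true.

2

t: successors {v}; p there: v:F. ✗
v: successors {w}; p there: w:F. ✗
w: successors {y}; p there: y:T. ✓
y: no successors, so □p holds vacuously. ✓
Satisfying worlds: {w, y}.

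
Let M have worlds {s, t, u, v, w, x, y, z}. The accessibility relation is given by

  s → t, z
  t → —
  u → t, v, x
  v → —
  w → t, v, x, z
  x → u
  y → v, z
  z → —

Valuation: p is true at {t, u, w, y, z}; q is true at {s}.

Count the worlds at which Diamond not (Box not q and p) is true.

s: successors {t, z}; not (Box not q and p) there: t:F, z:F. ✗
t: no successors, so Diamond not (Box not q and p) fails. ✗
u: successors {t, v, x}; not (Box not q and p) there: t:F, v:T, x:T. ✓
v: no successors, so Diamond not (Box not q and p) fails. ✗
w: successors {t, v, x, z}; not (Box not q and p) there: t:F, v:T, x:T, z:F. ✓
x: successors {u}; not (Box not q and p) there: u:F. ✗
y: successors {v, z}; not (Box not q and p) there: v:T, z:F. ✓
z: no successors, so Diamond not (Box not q and p) fails. ✗
Satisfying worlds: {u, w, y}.

3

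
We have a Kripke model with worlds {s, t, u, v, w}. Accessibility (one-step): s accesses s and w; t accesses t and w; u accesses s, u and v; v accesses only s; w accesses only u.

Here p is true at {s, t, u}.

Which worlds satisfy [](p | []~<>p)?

{v, w}

s: successors {s, w}; p | []~<>p there: s:T, w:F. ✗
t: successors {t, w}; p | []~<>p there: t:T, w:F. ✗
u: successors {s, u, v}; p | []~<>p there: s:T, u:T, v:F. ✗
v: successors {s}; p | []~<>p there: s:T. ✓
w: successors {u}; p | []~<>p there: u:T. ✓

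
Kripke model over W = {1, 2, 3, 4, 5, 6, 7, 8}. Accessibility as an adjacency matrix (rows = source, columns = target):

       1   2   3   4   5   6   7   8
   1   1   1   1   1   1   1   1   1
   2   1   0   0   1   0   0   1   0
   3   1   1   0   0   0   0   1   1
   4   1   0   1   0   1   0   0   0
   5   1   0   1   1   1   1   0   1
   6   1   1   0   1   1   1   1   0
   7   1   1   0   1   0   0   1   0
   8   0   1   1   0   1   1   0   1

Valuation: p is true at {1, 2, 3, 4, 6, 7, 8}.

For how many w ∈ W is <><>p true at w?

1: successors {1, 2, 3, 4, 5, 6, 7, 8}; <>p there: 1:T, 2:T, 3:T, 4:T, 5:T, 6:T, 7:T, 8:T. ✓
2: successors {1, 4, 7}; <>p there: 1:T, 4:T, 7:T. ✓
3: successors {1, 2, 7, 8}; <>p there: 1:T, 2:T, 7:T, 8:T. ✓
4: successors {1, 3, 5}; <>p there: 1:T, 3:T, 5:T. ✓
5: successors {1, 3, 4, 5, 6, 8}; <>p there: 1:T, 3:T, 4:T, 5:T, 6:T, 8:T. ✓
6: successors {1, 2, 4, 5, 6, 7}; <>p there: 1:T, 2:T, 4:T, 5:T, 6:T, 7:T. ✓
7: successors {1, 2, 4, 7}; <>p there: 1:T, 2:T, 4:T, 7:T. ✓
8: successors {2, 3, 5, 6, 8}; <>p there: 2:T, 3:T, 5:T, 6:T, 8:T. ✓
Satisfying worlds: {1, 2, 3, 4, 5, 6, 7, 8}.

8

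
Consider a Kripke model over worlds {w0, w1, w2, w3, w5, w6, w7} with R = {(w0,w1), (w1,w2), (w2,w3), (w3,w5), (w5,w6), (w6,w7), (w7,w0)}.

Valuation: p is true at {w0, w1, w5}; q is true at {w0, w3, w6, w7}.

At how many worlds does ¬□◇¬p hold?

w0: □◇¬p is T. ✗
w1: □◇¬p is T. ✗
w2: □◇¬p is F. ✓
w3: □◇¬p is T. ✗
w5: □◇¬p is T. ✗
w6: □◇¬p is F. ✓
w7: □◇¬p is F. ✓
Satisfying worlds: {w2, w6, w7}.

3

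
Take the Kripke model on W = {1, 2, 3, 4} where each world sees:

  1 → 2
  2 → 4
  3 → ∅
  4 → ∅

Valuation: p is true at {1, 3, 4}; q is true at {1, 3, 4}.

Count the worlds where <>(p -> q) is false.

1: successors {2}; p -> q there: 2:T. ✓
2: successors {4}; p -> q there: 4:T. ✓
3: no successors, so <>(p -> q) fails. ✗
4: no successors, so <>(p -> q) fails. ✗
Satisfying worlds: {1, 2}.
So <>(p -> q) fails at the other 2 worlds.

2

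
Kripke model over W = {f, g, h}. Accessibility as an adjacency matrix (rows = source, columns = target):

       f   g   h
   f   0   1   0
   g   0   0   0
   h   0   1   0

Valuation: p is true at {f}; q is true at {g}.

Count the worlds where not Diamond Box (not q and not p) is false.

2

f: Diamond Box (not q and not p) is T. ✗
g: Diamond Box (not q and not p) is F. ✓
h: Diamond Box (not q and not p) is T. ✗
Satisfying worlds: {g}.
So not Diamond Box (not q and not p) fails at the other 2 worlds.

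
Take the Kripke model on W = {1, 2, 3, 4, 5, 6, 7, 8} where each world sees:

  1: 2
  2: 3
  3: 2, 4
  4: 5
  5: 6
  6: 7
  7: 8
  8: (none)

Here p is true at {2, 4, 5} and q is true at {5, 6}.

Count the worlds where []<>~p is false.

3

1: successors {2}; <>~p there: 2:T. ✓
2: successors {3}; <>~p there: 3:F. ✗
3: successors {2, 4}; <>~p there: 2:T, 4:F. ✗
4: successors {5}; <>~p there: 5:T. ✓
5: successors {6}; <>~p there: 6:T. ✓
6: successors {7}; <>~p there: 7:T. ✓
7: successors {8}; <>~p there: 8:F. ✗
8: no successors, so []<>~p holds vacuously. ✓
Satisfying worlds: {1, 4, 5, 6, 8}.
So []<>~p fails at the other 3 worlds.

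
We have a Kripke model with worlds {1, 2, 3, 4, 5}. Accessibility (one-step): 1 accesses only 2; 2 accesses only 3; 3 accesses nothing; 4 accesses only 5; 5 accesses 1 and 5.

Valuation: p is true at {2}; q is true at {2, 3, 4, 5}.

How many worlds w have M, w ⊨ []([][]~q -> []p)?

1: successors {2}; [][]~q -> []p there: 2:F. ✗
2: successors {3}; [][]~q -> []p there: 3:T. ✓
3: no successors, so []([][]~q -> []p) holds vacuously. ✓
4: successors {5}; [][]~q -> []p there: 5:T. ✓
5: successors {1, 5}; [][]~q -> []p there: 1:T, 5:T. ✓
Satisfying worlds: {2, 3, 4, 5}.

4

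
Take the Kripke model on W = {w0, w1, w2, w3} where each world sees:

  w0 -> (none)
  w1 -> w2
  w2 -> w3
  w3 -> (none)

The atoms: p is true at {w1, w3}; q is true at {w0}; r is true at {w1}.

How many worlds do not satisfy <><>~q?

w0: no successors, so <><>~q fails. ✗
w1: successors {w2}; <>~q there: w2:T. ✓
w2: successors {w3}; <>~q there: w3:F. ✗
w3: no successors, so <><>~q fails. ✗
Satisfying worlds: {w1}.
So <><>~q fails at the other 3 worlds.

3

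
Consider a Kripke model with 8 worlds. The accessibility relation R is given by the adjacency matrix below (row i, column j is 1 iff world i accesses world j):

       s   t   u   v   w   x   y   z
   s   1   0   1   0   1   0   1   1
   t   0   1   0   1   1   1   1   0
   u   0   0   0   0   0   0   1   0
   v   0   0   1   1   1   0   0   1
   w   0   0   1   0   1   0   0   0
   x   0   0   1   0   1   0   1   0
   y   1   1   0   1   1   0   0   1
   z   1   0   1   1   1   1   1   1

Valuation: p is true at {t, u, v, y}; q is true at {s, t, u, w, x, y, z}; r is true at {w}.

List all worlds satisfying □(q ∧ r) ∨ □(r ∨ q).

{s, u, w, x}

s: □(q ∧ r) is F, □(r ∨ q) is T. ✓
t: □(q ∧ r) is F, □(r ∨ q) is F. ✗
u: □(q ∧ r) is F, □(r ∨ q) is T. ✓
v: □(q ∧ r) is F, □(r ∨ q) is F. ✗
w: □(q ∧ r) is F, □(r ∨ q) is T. ✓
x: □(q ∧ r) is F, □(r ∨ q) is T. ✓
y: □(q ∧ r) is F, □(r ∨ q) is F. ✗
z: □(q ∧ r) is F, □(r ∨ q) is F. ✗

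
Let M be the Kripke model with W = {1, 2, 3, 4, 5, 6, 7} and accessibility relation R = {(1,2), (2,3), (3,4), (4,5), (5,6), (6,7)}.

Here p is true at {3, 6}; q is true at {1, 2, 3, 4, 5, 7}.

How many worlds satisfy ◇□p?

3

1: successors {2}; □p there: 2:T. ✓
2: successors {3}; □p there: 3:F. ✗
3: successors {4}; □p there: 4:F. ✗
4: successors {5}; □p there: 5:T. ✓
5: successors {6}; □p there: 6:F. ✗
6: successors {7}; □p there: 7:T. ✓
7: no successors, so ◇□p fails. ✗
Satisfying worlds: {1, 4, 6}.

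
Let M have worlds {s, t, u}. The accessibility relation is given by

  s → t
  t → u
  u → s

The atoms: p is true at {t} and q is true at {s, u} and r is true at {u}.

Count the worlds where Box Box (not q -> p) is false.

0

s: successors {t}; Box (not q -> p) there: t:T. ✓
t: successors {u}; Box (not q -> p) there: u:T. ✓
u: successors {s}; Box (not q -> p) there: s:T. ✓
Satisfying worlds: {s, t, u}.
So Box Box (not q -> p) fails at the other 0 worlds.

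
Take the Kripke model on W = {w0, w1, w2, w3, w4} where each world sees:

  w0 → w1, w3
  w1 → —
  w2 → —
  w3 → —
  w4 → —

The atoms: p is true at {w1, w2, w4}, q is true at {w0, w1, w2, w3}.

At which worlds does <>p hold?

{w0}

w0: successors {w1, w3}; p there: w1:T, w3:F. ✓
w1: no successors, so <>p fails. ✗
w2: no successors, so <>p fails. ✗
w3: no successors, so <>p fails. ✗
w4: no successors, so <>p fails. ✗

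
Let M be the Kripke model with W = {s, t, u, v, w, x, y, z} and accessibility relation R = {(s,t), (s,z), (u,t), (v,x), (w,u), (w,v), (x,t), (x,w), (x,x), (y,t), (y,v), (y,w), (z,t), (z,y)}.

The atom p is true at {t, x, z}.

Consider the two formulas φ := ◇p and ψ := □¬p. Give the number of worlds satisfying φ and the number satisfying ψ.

6 and 2

For ◇p:
s: successors {t, z}; p there: t:T, z:T. ✓
t: no successors, so ◇p fails. ✗
u: successors {t}; p there: t:T. ✓
v: successors {x}; p there: x:T. ✓
w: successors {u, v}; p there: u:F, v:F. ✗
x: successors {t, w, x}; p there: t:T, w:F, x:T. ✓
y: successors {t, v, w}; p there: t:T, v:F, w:F. ✓
z: successors {t, y}; p there: t:T, y:F. ✓
— 6 worlds.
For □¬p:
s: successors {t, z}; ¬p there: t:F, z:F. ✗
t: no successors, so □¬p holds vacuously. ✓
u: successors {t}; ¬p there: t:F. ✗
v: successors {x}; ¬p there: x:F. ✗
w: successors {u, v}; ¬p there: u:T, v:T. ✓
x: successors {t, w, x}; ¬p there: t:F, w:T, x:F. ✗
y: successors {t, v, w}; ¬p there: t:F, v:T, w:T. ✗
z: successors {t, y}; ¬p there: t:F, y:T. ✗
— 2 worlds.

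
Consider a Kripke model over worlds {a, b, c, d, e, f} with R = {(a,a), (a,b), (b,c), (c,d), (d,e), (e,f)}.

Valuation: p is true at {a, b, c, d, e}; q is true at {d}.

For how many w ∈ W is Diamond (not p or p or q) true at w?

a: successors {a, b}; not p or p or q there: a:T, b:T. ✓
b: successors {c}; not p or p or q there: c:T. ✓
c: successors {d}; not p or p or q there: d:T. ✓
d: successors {e}; not p or p or q there: e:T. ✓
e: successors {f}; not p or p or q there: f:T. ✓
f: no successors, so Diamond (not p or p or q) fails. ✗
Satisfying worlds: {a, b, c, d, e}.

5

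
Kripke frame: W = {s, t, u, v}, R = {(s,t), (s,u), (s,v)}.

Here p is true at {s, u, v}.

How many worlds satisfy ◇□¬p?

s: successors {t, u, v}; □¬p there: t:T, u:T, v:T. ✓
t: no successors, so ◇□¬p fails. ✗
u: no successors, so ◇□¬p fails. ✗
v: no successors, so ◇□¬p fails. ✗
Satisfying worlds: {s}.

1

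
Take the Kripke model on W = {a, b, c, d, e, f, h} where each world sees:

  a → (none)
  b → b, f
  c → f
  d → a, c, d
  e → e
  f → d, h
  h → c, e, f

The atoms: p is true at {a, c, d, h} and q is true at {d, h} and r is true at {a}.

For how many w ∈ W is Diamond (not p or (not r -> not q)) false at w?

2

a: no successors, so Diamond (not p or (not r -> not q)) fails. ✗
b: successors {b, f}; not p or (not r -> not q) there: b:T, f:T. ✓
c: successors {f}; not p or (not r -> not q) there: f:T. ✓
d: successors {a, c, d}; not p or (not r -> not q) there: a:T, c:T, d:F. ✓
e: successors {e}; not p or (not r -> not q) there: e:T. ✓
f: successors {d, h}; not p or (not r -> not q) there: d:F, h:F. ✗
h: successors {c, e, f}; not p or (not r -> not q) there: c:T, e:T, f:T. ✓
Satisfying worlds: {b, c, d, e, h}.
So Diamond (not p or (not r -> not q)) fails at the other 2 worlds.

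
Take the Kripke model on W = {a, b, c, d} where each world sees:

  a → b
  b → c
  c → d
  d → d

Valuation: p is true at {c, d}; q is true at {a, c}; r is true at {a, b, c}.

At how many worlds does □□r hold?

1

a: successors {b}; □r there: b:T. ✓
b: successors {c}; □r there: c:F. ✗
c: successors {d}; □r there: d:F. ✗
d: successors {d}; □r there: d:F. ✗
Satisfying worlds: {a}.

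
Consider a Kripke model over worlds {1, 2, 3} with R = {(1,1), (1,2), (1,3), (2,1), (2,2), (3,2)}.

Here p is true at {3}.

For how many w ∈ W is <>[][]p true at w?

1: successors {1, 2, 3}; [][]p there: 1:F, 2:F, 3:F. ✗
2: successors {1, 2}; [][]p there: 1:F, 2:F. ✗
3: successors {2}; [][]p there: 2:F. ✗
Satisfying worlds: ∅.

0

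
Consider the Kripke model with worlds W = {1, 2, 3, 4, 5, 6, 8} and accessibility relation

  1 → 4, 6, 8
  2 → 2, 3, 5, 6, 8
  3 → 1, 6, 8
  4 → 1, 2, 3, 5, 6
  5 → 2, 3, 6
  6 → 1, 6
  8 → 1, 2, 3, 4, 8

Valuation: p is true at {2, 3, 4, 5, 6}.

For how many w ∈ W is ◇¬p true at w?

6

1: successors {4, 6, 8}; ¬p there: 4:F, 6:F, 8:T. ✓
2: successors {2, 3, 5, 6, 8}; ¬p there: 2:F, 3:F, 5:F, 6:F, 8:T. ✓
3: successors {1, 6, 8}; ¬p there: 1:T, 6:F, 8:T. ✓
4: successors {1, 2, 3, 5, 6}; ¬p there: 1:T, 2:F, 3:F, 5:F, 6:F. ✓
5: successors {2, 3, 6}; ¬p there: 2:F, 3:F, 6:F. ✗
6: successors {1, 6}; ¬p there: 1:T, 6:F. ✓
8: successors {1, 2, 3, 4, 8}; ¬p there: 1:T, 2:F, 3:F, 4:F, 8:T. ✓
Satisfying worlds: {1, 2, 3, 4, 6, 8}.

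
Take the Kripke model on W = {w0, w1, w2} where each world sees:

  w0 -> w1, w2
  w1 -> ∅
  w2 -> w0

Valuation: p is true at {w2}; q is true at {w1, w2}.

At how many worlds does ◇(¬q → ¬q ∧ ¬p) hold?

2

w0: successors {w1, w2}; ¬q → ¬q ∧ ¬p there: w1:T, w2:T. ✓
w1: no successors, so ◇(¬q → ¬q ∧ ¬p) fails. ✗
w2: successors {w0}; ¬q → ¬q ∧ ¬p there: w0:T. ✓
Satisfying worlds: {w0, w2}.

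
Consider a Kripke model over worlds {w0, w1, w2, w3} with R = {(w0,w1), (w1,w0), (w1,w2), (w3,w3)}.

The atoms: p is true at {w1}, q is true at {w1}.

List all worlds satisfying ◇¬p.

{w1, w3}

w0: successors {w1}; ¬p there: w1:F. ✗
w1: successors {w0, w2}; ¬p there: w0:T, w2:T. ✓
w2: no successors, so ◇¬p fails. ✗
w3: successors {w3}; ¬p there: w3:T. ✓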